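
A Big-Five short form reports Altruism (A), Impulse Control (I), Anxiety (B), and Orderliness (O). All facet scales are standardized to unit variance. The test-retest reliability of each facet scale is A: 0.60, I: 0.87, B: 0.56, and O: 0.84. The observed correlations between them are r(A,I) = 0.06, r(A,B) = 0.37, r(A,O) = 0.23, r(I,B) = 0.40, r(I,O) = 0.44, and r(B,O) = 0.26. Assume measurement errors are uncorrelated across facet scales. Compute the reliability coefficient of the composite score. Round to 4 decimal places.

0.8497

Var(A+I+B+O) = 4 + 2·[0.06 + 0.37 + 0.23 + 0.40 + 0.44 + 0.26] = 4 + 3.52 = 7.52.
Because errors are independent across components, Cov(Tᵢ,Tⱼ) = Cov(Xᵢ,Xⱼ); the off-diagonal part of the true-score variance is the same as above.
True-score variance = [0.60 + 0.87 + 0.56 + 0.84] + 3.52 = 2.87 + 3.52 = 6.39.
Reliability = 6.39 / 7.52 = 0.8497.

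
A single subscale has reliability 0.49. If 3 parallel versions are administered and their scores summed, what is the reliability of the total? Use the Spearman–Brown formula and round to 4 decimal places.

0.7424

ρ_k = kρ / (1 + (k−1)ρ) = 3·0.49 / (1 + 2·0.49) = 1.470 / 1.980 = 0.7424.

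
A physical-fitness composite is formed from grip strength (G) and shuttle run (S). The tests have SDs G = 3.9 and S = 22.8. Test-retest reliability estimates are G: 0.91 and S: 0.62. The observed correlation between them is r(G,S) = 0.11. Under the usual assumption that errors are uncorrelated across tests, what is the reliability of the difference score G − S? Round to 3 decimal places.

Var(G−S) = 3.9² + 22.8² − 2·3.9·22.8·0.11 = 535.05 − 19.5624 = 515.488.
Under uncorrelated errors the observed covariances equal the true-score covariances, so only the own-variance terms attenuate.
True-score variance = [3.9²·0.91 + 22.8²·0.62] − 19.5624 = 336.142 − 19.5624 = 316.579.
Reliability = 316.579 / 515.488 = 0.614.

0.614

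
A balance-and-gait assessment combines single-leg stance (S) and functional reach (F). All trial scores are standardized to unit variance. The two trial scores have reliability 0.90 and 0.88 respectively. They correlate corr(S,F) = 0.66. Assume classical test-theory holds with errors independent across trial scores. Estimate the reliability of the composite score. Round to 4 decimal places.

0.9337

Var(S+F) = 2 + 2·[0.66] = 2 + 1.32 = 3.32.
With uncorrelated errors the cross-covariances are all true-score covariance, so they carry over unchanged; only the diagonal terms shrink to ρᵢσᵢ².
True-score variance = [0.90 + 0.88] + 1.32 = 1.78 + 1.32 = 3.1.
Reliability = 3.1 / 3.32 = 0.9337.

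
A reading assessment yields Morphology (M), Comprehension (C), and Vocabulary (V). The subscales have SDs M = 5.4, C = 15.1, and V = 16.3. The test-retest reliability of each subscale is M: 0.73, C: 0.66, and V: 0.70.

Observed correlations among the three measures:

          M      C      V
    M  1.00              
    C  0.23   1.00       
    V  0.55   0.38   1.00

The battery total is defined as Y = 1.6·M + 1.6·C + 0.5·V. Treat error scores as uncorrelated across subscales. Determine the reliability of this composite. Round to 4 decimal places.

0.7724

Var(Y) = 1.6²·5.4² + 1.6²·15.1² + 0.5²·16.3² + 2·[2.56·5.4·15.1·0.23 + 0.8·5.4·16.3·0.55 + 0.8·15.1·16.3·0.38] = 724.778 + 323.126 = 1047.9.
Because errors are independent across components, Cov(Tᵢ,Tⱼ) = Cov(Xᵢ,Xⱼ); the off-diagonal part of the true-score variance is the same as above.
True-score variance = [1.6²·5.4²·0.73 + 1.6²·15.1²·0.66 + 0.5²·16.3²·0.70] + 323.126 = 486.236 + 323.126 = 809.362.
Reliability = 809.362 / 1047.9 = 0.7724.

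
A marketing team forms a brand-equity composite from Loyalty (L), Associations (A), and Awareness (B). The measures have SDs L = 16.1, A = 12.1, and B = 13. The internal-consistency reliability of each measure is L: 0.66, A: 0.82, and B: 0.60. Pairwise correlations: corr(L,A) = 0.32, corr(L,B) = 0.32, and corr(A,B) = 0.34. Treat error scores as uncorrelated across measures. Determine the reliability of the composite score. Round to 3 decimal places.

0.806

Var(L+A+B) = 16.1² + 12.1² + 13² + 2·[16.1·12.1·0.32 + 16.1·13·0.32 + 12.1·13·0.34] = 574.62 + 365.594 = 940.214.
Because errors are independent across components, Cov(Tᵢ,Tⱼ) = Cov(Xᵢ,Xⱼ); the off-diagonal part of the true-score variance is the same as above.
True-score variance = [16.1²·0.66 + 12.1²·0.82 + 13²·0.60] + 365.594 = 392.535 + 365.594 = 758.129.
Reliability = 758.129 / 940.214 = 0.806.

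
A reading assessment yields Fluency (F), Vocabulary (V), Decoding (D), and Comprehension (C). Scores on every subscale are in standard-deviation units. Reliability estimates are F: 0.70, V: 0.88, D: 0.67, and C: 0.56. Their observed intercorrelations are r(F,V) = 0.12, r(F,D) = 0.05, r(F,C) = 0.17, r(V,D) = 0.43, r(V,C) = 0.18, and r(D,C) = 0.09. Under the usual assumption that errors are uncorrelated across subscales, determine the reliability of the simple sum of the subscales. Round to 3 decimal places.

0.804

Var(F+V+D+C) = 4 + 2·[0.12 + 0.05 + 0.17 + 0.43 + 0.18 + 0.09] = 4 + 2.08 = 6.08.
Because errors are independent across components, Cov(Tᵢ,Tⱼ) = Cov(Xᵢ,Xⱼ); the off-diagonal part of the true-score variance is the same as above.
True-score variance = [0.70 + 0.88 + 0.67 + 0.56] + 2.08 = 2.81 + 2.08 = 4.89.
Reliability = 4.89 / 6.08 = 0.804.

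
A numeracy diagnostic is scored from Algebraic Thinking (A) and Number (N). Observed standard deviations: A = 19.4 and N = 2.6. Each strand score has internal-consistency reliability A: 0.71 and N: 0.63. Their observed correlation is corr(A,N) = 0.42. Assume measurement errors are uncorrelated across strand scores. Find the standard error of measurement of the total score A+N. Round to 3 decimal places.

Var(total) = 383.12 + 42.3696 = 425.49.
True-score variance = 271.474 + 42.3696 = 313.844, so reliability = 0.7376.
Error variance = 425.49 − 313.844 = 111.646; SEM = √111.646 = 10.566.

10.566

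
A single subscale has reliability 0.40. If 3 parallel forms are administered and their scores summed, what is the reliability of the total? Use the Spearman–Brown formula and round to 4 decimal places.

ρ_k = kρ / (1 + (k−1)ρ) = 3·0.40 / (1 + 2·0.40) = 1.200 / 1.800 = 0.6667.

0.6667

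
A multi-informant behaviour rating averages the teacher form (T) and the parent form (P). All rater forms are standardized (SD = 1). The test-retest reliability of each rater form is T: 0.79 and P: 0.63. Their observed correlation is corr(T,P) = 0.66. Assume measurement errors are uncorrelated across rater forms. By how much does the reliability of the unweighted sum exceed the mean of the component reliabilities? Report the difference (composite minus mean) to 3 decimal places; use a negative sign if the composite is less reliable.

Var(sum) = 2 + 1.32 = 3.32; true-score variance = 1.42 + 1.32 = 2.74; composite reliability = 0.8253.
Mean component reliability = 0.7100.
Difference = 0.8253 − 0.7100 = 0.115.

0.115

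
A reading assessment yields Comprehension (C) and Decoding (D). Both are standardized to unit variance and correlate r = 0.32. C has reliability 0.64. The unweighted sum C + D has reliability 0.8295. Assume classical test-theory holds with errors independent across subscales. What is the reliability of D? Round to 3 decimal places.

Var(C+D) = 2 + 2·0.32 = 2.640.
True-score variance = ρ_C + ρ_D + 2·0.32, so 0.8295 = (0.64 + ρ_D + 0.64) / 2.640.
ρ_D = 0.8295·2.640 − 0.64 − 0.64 = 0.910.

0.910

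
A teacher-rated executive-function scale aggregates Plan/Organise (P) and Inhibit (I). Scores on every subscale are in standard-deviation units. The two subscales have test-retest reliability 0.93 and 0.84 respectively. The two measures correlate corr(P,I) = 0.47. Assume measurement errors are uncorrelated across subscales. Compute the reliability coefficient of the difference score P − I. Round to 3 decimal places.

Var(P−I) = 1 + 1 − 2·0.47 = 2 − 0.94 = 1.06.
Under uncorrelated errors the observed covariances equal the true-score covariances, so only the own-variance terms attenuate.
True-score variance = [0.93 + 0.84] − 0.94 = 1.77 − 0.94 = 0.83.
Reliability = 0.83 / 1.06 = 0.783.

0.783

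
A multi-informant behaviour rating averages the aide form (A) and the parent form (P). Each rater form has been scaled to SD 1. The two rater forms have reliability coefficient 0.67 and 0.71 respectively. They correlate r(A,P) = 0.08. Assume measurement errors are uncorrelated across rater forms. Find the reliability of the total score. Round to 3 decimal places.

Var(A+P) = 2 + 2·[0.08] = 2 + 0.16 = 2.16.
Under uncorrelated errors the observed covariances equal the true-score covariances, so only the own-variance terms attenuate.
True-score variance = [0.67 + 0.71] + 0.16 = 1.38 + 0.16 = 1.54.
Reliability = 1.54 / 2.16 = 0.713.

0.713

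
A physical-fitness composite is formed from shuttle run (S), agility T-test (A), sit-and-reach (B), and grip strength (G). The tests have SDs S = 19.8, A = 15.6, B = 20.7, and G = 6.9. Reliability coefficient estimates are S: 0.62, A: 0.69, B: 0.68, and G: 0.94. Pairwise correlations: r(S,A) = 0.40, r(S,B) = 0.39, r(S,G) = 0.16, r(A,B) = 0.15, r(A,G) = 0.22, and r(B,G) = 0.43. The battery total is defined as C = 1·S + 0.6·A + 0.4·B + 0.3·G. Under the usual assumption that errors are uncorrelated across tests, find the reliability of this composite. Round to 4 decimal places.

0.7767

Var(C) = 19.8² + 0.6²·15.6² + 0.4²·20.7² + 0.3²·6.9² + 2·[0.6·19.8·15.6·0.40 + 0.4·19.8·20.7·0.39 + 0.3·19.8·6.9·0.16 + 0.24·15.6·20.7·0.15 + 0.18·15.6·6.9·0.22 + 0.12·20.7·6.9·0.43] = 552.493 + 335.77 = 888.263.
With uncorrelated errors the cross-covariances are all true-score covariance, so they carry over unchanged; only the diagonal terms shrink to ρᵢσᵢ².
True-score variance = [19.8²·0.62 + 0.6²·15.6²·0.69 + 0.4²·20.7²·0.68 + 0.3²·6.9²·0.94] + 335.77 = 354.163 + 335.77 = 689.933.
Reliability = 689.933 / 888.263 = 0.7767.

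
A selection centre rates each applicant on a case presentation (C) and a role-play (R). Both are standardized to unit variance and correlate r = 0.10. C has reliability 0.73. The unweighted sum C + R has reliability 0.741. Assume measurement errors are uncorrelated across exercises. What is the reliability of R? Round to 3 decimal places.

0.700

Var(C+R) = 2 + 2·0.10 = 2.200.
True-score variance = ρ_C + ρ_R + 2·0.10, so 0.741 = (0.73 + ρ_R + 0.20) / 2.200.
ρ_R = 0.741·2.200 − 0.73 − 0.20 = 0.700.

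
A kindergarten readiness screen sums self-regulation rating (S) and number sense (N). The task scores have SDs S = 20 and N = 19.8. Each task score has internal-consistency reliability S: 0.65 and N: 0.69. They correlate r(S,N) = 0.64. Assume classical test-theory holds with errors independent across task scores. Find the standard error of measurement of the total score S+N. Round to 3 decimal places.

Var(total) = 792.04 + 506.88 = 1298.92.
True-score variance = 530.508 + 506.88 = 1037.39, so reliability = 0.7987.
Error variance = 1298.92 − 1037.39 = 261.532; SEM = √261.532 = 16.172.

16.172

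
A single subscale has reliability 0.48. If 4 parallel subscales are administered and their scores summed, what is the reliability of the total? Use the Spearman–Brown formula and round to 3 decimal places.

ρ_k = kρ / (1 + (k−1)ρ) = 4·0.48 / (1 + 3·0.48) = 1.920 / 2.440 = 0.787.

0.787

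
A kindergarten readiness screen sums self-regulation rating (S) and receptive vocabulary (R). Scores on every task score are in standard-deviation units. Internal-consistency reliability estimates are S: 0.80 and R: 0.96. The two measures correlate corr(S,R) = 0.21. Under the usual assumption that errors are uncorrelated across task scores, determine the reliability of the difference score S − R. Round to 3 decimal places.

0.848

Var(S−R) = 1 + 1 − 2·0.21 = 2 − 0.42 = 1.58.
With uncorrelated errors the cross-covariances are all true-score covariance, so they carry over unchanged; only the diagonal terms shrink to ρᵢσᵢ².
True-score variance = [0.80 + 0.96] − 0.42 = 1.76 − 0.42 = 1.34.
Reliability = 1.34 / 1.58 = 0.848.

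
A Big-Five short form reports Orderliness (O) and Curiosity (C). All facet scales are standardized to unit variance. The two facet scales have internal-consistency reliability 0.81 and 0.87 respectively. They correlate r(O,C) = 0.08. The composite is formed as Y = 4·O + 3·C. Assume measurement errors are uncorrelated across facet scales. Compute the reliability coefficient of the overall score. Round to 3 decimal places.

0.844

Var(Y) = 4² + 3² + 2·[12·0.08] = 25 + 1.92 = 26.92.
With uncorrelated errors the cross-covariances are all true-score covariance, so they carry over unchanged; only the diagonal terms shrink to ρᵢσᵢ².
True-score variance = [4²·0.81 + 3²·0.87] + 1.92 = 20.79 + 1.92 = 22.71.
Reliability = 22.71 / 26.92 = 0.844.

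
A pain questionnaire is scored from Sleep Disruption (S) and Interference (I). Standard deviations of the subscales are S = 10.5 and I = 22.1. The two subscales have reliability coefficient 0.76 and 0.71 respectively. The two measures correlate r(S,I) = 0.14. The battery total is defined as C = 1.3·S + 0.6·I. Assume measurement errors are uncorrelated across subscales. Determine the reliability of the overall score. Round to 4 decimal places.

Var(C) = 1.3²·10.5² + 0.6²·22.1² + 2·[0.78·10.5·22.1·0.14] = 362.15 + 50.6797 = 412.83.
Under uncorrelated errors the observed covariances equal the true-score covariances, so only the own-variance terms attenuate.
True-score variance = [1.3²·10.5²·0.76 + 0.6²·22.1²·0.71] + 50.6797 = 266.443 + 50.6797 = 317.122.
Reliability = 317.122 / 412.83 = 0.7682.

0.7682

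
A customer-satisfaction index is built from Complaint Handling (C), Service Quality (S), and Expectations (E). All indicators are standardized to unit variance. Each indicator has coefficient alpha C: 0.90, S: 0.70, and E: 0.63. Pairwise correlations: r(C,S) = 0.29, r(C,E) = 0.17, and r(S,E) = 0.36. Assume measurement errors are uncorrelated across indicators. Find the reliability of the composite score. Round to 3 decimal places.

Var(C+S+E) = 3 + 2·[0.29 + 0.17 + 0.36] = 3 + 1.64 = 4.64.
Because errors are independent across components, Cov(Tᵢ,Tⱼ) = Cov(Xᵢ,Xⱼ); the off-diagonal part of the true-score variance is the same as above.
True-score variance = [0.90 + 0.70 + 0.63] + 1.64 = 2.23 + 1.64 = 3.87.
Reliability = 3.87 / 4.64 = 0.834.

0.834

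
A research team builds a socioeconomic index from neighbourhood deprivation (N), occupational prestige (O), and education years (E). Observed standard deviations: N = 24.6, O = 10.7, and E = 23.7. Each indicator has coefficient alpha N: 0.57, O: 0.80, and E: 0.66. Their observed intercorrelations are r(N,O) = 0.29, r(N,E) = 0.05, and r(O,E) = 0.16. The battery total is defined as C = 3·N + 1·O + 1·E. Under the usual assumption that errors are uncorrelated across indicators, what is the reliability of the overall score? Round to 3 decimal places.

0.626

Var(C) = 3²·24.6² + 10.7² + 23.7² + 2·[3·24.6·10.7·0.29 + 3·24.6·23.7·0.05 + 10.7·23.7·0.16] = 6122.62 + 714.058 = 6836.68.
With uncorrelated errors the cross-covariances are all true-score covariance, so they carry over unchanged; only the diagonal terms shrink to ρᵢσᵢ².
True-score variance = [3²·24.6²·0.57 + 10.7²·0.80 + 23.7²·0.66] + 714.058 = 3566.78 + 714.058 = 4280.84.
Reliability = 4280.84 / 6836.68 = 0.626.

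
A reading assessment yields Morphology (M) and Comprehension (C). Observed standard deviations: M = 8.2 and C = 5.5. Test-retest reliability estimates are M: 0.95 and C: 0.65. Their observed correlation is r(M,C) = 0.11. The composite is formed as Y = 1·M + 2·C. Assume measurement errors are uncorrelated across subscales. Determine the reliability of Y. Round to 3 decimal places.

0.780

Var(Y) = 8.2² + 2²·5.5² + 2·[2·8.2·5.5·0.11] = 188.24 + 19.844 = 208.084.
With uncorrelated errors the cross-covariances are all true-score covariance, so they carry over unchanged; only the diagonal terms shrink to ρᵢσᵢ².
True-score variance = [8.2²·0.95 + 2²·5.5²·0.65] + 19.844 = 142.528 + 19.844 = 162.372.
Reliability = 162.372 / 208.084 = 0.780.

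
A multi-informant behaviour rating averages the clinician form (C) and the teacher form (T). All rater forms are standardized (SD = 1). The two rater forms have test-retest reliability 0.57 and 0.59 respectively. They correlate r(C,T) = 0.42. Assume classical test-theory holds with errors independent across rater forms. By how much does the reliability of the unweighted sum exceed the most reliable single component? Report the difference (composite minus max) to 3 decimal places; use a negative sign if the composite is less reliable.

Var(sum) = 2 + 0.84 = 2.84; true-score variance = 1.16 + 0.84 = 2; composite reliability = 0.7042.
Max component reliability = 0.5900.
Difference = 0.7042 − 0.5900 = 0.114.

0.114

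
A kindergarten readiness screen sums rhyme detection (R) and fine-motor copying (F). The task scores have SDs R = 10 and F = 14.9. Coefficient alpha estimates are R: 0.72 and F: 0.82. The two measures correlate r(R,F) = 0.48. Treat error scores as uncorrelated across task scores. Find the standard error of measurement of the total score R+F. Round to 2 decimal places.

8.24

Var(total) = 322.01 + 143.04 = 465.05.
True-score variance = 254.048 + 143.04 = 397.088, so reliability = 0.8539.
Error variance = 465.05 − 397.088 = 67.9618; SEM = √67.9618 = 8.24.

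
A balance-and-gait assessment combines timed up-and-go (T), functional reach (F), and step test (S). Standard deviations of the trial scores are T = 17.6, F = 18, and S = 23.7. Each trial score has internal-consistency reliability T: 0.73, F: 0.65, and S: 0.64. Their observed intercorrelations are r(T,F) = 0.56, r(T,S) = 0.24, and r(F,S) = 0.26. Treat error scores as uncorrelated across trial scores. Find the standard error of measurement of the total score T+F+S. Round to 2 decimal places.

19.98

Var(total) = 1195.45 + 776.866 = 1972.32.
True-score variance = 796.206 + 776.866 = 1573.07, so reliability = 0.7976.
Error variance = 1972.32 − 1573.07 = 399.244; SEM = √399.244 = 19.98.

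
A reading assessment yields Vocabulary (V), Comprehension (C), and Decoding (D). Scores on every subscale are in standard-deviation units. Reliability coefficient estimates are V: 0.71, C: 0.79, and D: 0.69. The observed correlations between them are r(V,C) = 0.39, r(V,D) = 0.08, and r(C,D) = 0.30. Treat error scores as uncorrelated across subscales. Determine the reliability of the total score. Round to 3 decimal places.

0.822

Var(V+C+D) = 3 + 2·[0.39 + 0.08 + 0.30] = 3 + 1.54 = 4.54.
Under uncorrelated errors the observed covariances equal the true-score covariances, so only the own-variance terms attenuate.
True-score variance = [0.71 + 0.79 + 0.69] + 1.54 = 2.19 + 1.54 = 3.73.
Reliability = 3.73 / 4.54 = 0.822.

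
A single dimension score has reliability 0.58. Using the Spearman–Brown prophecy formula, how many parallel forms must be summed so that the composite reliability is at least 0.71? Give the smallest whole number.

2

k ≥ ρ*(1−ρ₁)/(ρ₁(1−ρ*)) = 0.71·0.42 / (0.58·0.29) = 1.773.
Smallest integer k = 2.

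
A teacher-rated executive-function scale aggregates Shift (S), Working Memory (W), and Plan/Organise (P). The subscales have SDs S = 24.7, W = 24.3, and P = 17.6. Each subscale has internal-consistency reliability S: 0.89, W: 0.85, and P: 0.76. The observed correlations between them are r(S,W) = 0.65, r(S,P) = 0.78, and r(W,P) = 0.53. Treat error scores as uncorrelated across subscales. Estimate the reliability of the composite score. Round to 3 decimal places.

0.933

Var(S+W+P) = 24.7² + 24.3² + 17.6² + 2·[24.7·24.3·0.65 + 24.7·17.6·0.78 + 24.3·17.6·0.53] = 1510.34 + 1911.78 = 3422.12.
With uncorrelated errors the cross-covariances are all true-score covariance, so they carry over unchanged; only the diagonal terms shrink to ρᵢσᵢ².
True-score variance = [24.7²·0.89 + 24.3²·0.85 + 17.6²·0.76] + 1911.78 = 1280.31 + 1911.78 = 3192.09.
Reliability = 3192.09 / 3422.12 = 0.933.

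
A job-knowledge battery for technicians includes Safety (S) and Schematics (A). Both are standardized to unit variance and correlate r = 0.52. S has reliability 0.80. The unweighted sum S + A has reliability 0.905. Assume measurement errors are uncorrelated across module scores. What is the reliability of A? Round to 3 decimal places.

Var(S+A) = 2 + 2·0.52 = 3.040.
True-score variance = ρ_S + ρ_A + 2·0.52, so 0.905 = (0.80 + ρ_A + 1.04) / 3.040.
ρ_A = 0.905·3.040 − 0.80 − 1.04 = 0.911.

0.911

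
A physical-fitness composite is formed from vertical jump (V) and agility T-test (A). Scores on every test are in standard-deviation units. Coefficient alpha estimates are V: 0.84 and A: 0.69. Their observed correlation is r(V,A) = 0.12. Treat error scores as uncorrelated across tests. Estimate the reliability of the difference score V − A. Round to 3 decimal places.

Var(V−A) = 1 + 1 − 2·0.12 = 2 − 0.24 = 1.76.
Because errors are independent across components, Cov(Tᵢ,Tⱼ) = Cov(Xᵢ,Xⱼ); the off-diagonal part of the true-score variance is the same as above.
True-score variance = [0.84 + 0.69] − 0.24 = 1.53 − 0.24 = 1.29.
Reliability = 1.29 / 1.76 = 0.733.

0.733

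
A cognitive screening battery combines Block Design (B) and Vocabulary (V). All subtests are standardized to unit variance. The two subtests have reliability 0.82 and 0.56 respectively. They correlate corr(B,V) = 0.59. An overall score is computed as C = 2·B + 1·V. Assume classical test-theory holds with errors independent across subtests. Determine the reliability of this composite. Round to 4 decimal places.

Var(C) = 2² + 1 + 2·[2·0.59] = 5 + 2.36 = 7.36.
With uncorrelated errors the cross-covariances are all true-score covariance, so they carry over unchanged; only the diagonal terms shrink to ρᵢσᵢ².
True-score variance = [2²·0.82 + 0.56] + 2.36 = 3.84 + 2.36 = 6.2.
Reliability = 6.2 / 7.36 = 0.8424.

0.8424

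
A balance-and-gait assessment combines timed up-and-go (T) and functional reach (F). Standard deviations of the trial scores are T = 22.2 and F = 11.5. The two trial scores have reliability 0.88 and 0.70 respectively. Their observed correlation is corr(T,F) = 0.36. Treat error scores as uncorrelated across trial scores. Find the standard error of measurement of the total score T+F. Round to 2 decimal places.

Var(total) = 625.09 + 183.816 = 808.906.
True-score variance = 526.274 + 183.816 = 710.09, so reliability = 0.8778.
Error variance = 808.906 − 710.09 = 98.8158; SEM = √98.8158 = 9.94.

9.94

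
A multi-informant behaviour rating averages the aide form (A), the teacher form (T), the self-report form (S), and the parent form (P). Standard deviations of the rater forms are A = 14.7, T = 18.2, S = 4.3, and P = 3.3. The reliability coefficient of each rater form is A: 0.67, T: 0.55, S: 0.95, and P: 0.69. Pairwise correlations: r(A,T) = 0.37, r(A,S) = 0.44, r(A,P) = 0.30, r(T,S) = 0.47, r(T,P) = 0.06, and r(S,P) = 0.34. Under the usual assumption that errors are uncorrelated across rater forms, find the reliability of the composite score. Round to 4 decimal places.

0.7635

Var(A+T+S+P) = 14.7² + 18.2² + 4.3² + 3.3² + 2·[14.7·18.2·0.37 + 14.7·4.3·0.44 + 14.7·3.3·0.30 + 18.2·4.3·0.47 + 18.2·3.3·0.06 + 4.3·3.3·0.34] = 576.71 + 373.131 = 949.841.
Because errors are independent across components, Cov(Tᵢ,Tⱼ) = Cov(Xᵢ,Xⱼ); the off-diagonal part of the true-score variance is the same as above.
True-score variance = [14.7²·0.67 + 18.2²·0.55 + 4.3²·0.95 + 3.3²·0.69] + 373.131 = 352.042 + 373.131 = 725.173.
Reliability = 725.173 / 949.841 = 0.7635.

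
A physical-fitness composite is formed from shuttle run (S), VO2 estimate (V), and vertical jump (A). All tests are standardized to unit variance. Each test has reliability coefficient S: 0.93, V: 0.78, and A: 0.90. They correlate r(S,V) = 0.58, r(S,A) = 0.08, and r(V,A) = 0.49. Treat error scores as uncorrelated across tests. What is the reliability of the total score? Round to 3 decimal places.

0.926

Var(S+V+A) = 3 + 2·[0.58 + 0.08 + 0.49] = 3 + 2.3 = 5.3.
Under uncorrelated errors the observed covariances equal the true-score covariances, so only the own-variance terms attenuate.
True-score variance = [0.93 + 0.78 + 0.90] + 2.3 = 2.61 + 2.3 = 4.91.
Reliability = 4.91 / 5.3 = 0.926.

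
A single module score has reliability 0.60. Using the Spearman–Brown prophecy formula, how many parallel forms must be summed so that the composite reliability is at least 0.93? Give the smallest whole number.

k ≥ ρ*(1−ρ₁)/(ρ₁(1−ρ*)) = 0.93·0.40 / (0.60·0.07) = 8.857.
Smallest integer k = 9.

9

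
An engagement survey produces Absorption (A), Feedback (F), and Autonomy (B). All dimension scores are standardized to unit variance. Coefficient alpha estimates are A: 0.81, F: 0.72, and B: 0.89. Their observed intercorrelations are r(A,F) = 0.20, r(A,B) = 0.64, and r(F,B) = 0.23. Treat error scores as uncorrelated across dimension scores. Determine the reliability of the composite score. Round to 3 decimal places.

0.887

Var(A+F+B) = 3 + 2·[0.20 + 0.64 + 0.23] = 3 + 2.14 = 5.14.
Because errors are independent across components, Cov(Tᵢ,Tⱼ) = Cov(Xᵢ,Xⱼ); the off-diagonal part of the true-score variance is the same as above.
True-score variance = [0.81 + 0.72 + 0.89] + 2.14 = 2.42 + 2.14 = 4.56.
Reliability = 4.56 / 5.14 = 0.887.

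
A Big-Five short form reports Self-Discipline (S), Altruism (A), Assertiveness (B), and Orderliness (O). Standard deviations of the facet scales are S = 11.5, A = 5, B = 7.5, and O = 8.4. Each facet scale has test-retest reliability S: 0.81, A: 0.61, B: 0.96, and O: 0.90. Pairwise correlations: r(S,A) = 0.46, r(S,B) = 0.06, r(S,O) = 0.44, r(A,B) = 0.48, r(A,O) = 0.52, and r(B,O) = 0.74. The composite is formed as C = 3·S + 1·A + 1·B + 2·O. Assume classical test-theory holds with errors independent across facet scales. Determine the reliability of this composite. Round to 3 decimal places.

Var(C) = 3²·11.5² + 5² + 7.5² + 2²·8.4² + 2·[3·11.5·5·0.46 + 3·11.5·7.5·0.06 + 6·11.5·8.4·0.44 + 5·7.5·0.48 + 2·5·8.4·0.52 + 2·7.5·8.4·0.74] = 1553.74 + 1009.64 = 2563.38.
Under uncorrelated errors the observed covariances equal the true-score covariances, so only the own-variance terms attenuate.
True-score variance = [3²·11.5²·0.81 + 5²·0.61 + 7.5²·0.96 + 2²·8.4²·0.90] + 1009.64 = 1287.37 + 1009.64 = 2297.01.
Reliability = 2297.01 / 2563.38 = 0.896.

0.896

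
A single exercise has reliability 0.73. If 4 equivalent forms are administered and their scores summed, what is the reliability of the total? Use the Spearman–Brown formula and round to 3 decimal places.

0.915

ρ_k = kρ / (1 + (k−1)ρ) = 4·0.73 / (1 + 3·0.73) = 2.920 / 3.190 = 0.915.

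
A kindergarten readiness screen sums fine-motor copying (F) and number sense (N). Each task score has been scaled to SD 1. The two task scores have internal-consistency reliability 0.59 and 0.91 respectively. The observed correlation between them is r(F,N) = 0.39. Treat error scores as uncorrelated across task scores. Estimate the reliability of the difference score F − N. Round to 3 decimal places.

0.590

Var(F−N) = 1 + 1 − 2·0.39 = 2 − 0.78 = 1.22.
With uncorrelated errors the cross-covariances are all true-score covariance, so they carry over unchanged; only the diagonal terms shrink to ρᵢσᵢ².
True-score variance = [0.59 + 0.91] − 0.78 = 1.5 − 0.78 = 0.72.
Reliability = 0.72 / 1.22 = 0.590.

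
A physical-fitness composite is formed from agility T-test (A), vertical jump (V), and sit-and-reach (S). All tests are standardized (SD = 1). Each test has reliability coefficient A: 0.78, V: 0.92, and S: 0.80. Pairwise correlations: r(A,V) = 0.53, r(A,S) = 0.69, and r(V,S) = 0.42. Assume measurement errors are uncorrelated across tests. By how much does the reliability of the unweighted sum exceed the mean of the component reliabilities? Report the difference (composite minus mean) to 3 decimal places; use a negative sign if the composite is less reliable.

Var(sum) = 3 + 3.28 = 6.28; true-score variance = 2.5 + 3.28 = 5.78; composite reliability = 0.9204.
Mean component reliability = 0.8333.
Difference = 0.9204 − 0.8333 = 0.087.

0.087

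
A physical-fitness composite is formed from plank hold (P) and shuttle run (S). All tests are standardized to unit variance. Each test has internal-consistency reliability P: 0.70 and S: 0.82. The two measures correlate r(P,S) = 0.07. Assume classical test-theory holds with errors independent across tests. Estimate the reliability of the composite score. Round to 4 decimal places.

0.7757

Var(P+S) = 2 + 2·[0.07] = 2 + 0.14 = 2.14.
Under uncorrelated errors the observed covariances equal the true-score covariances, so only the own-variance terms attenuate.
True-score variance = [0.70 + 0.82] + 0.14 = 1.52 + 0.14 = 1.66.
Reliability = 1.66 / 2.14 = 0.7757.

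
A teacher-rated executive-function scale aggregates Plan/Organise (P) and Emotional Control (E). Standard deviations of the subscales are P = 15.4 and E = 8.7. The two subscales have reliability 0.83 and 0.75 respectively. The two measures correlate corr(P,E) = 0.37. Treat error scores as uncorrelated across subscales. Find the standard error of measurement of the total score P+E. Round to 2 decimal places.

Var(total) = 312.85 + 99.1452 = 411.995.
True-score variance = 253.61 + 99.1452 = 352.755, so reliability = 0.8562.
Error variance = 411.995 − 352.755 = 59.2397; SEM = √59.2397 = 7.70.

7.70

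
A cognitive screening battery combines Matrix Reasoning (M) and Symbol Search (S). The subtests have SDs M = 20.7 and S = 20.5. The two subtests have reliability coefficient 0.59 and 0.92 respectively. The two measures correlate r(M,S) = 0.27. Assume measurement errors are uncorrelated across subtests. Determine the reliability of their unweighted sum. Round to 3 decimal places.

0.806

Var(M+S) = 20.7² + 20.5² + 2·[20.7·20.5·0.27] = 848.74 + 229.149 = 1077.89.
With uncorrelated errors the cross-covariances are all true-score covariance, so they carry over unchanged; only the diagonal terms shrink to ρᵢσᵢ².
True-score variance = [20.7²·0.59 + 20.5²·0.92] + 229.149 = 639.439 + 229.149 = 868.588.
Reliability = 868.588 / 1077.89 = 0.806.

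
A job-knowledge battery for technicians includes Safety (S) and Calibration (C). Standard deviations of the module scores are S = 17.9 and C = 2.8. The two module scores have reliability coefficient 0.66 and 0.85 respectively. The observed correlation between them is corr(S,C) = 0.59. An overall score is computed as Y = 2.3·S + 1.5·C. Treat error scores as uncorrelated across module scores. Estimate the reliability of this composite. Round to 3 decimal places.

Var(Y) = 2.3²·17.9² + 1.5²·2.8² + 2·[3.45·17.9·2.8·0.59] = 1712.61 + 204.039 = 1916.65.
With uncorrelated errors the cross-covariances are all true-score covariance, so they carry over unchanged; only the diagonal terms shrink to ρᵢσᵢ².
True-score variance = [2.3²·17.9²·0.66 + 1.5²·2.8²·0.85] + 204.039 = 1133.67 + 204.039 = 1337.71.
Reliability = 1337.71 / 1916.65 = 0.698.

0.698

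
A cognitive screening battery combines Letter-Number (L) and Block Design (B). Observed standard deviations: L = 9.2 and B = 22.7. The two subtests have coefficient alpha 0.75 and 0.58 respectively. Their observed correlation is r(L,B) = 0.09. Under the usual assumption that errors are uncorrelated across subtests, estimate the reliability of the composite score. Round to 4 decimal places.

0.6273

Var(L+B) = 9.2² + 22.7² + 2·[9.2·22.7·0.09] = 599.93 + 37.5912 = 637.521.
Because errors are independent across components, Cov(Tᵢ,Tⱼ) = Cov(Xᵢ,Xⱼ); the off-diagonal part of the true-score variance is the same as above.
True-score variance = [9.2²·0.75 + 22.7²·0.58] + 37.5912 = 362.348 + 37.5912 = 399.939.
Reliability = 399.939 / 637.521 = 0.6273.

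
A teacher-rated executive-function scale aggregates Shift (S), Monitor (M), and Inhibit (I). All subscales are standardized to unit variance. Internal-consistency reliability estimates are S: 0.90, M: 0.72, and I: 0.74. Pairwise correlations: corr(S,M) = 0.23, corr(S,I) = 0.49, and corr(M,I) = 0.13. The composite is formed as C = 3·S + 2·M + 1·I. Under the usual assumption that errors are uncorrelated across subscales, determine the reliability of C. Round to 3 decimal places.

0.887

Var(C) = 3² + 2² + 1 + 2·[6·0.23 + 3·0.49 + 2·0.13] = 14 + 6.22 = 20.22.
Because errors are independent across components, Cov(Tᵢ,Tⱼ) = Cov(Xᵢ,Xⱼ); the off-diagonal part of the true-score variance is the same as above.
True-score variance = [3²·0.90 + 2²·0.72 + 0.74] + 6.22 = 11.72 + 6.22 = 17.94.
Reliability = 17.94 / 20.22 = 0.887.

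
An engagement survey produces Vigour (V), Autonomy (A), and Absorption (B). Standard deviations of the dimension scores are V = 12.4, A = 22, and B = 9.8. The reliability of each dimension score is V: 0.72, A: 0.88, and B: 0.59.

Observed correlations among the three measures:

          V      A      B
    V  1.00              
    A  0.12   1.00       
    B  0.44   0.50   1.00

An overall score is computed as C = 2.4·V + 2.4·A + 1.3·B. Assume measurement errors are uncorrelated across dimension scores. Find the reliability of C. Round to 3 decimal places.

Var(C) = 2.4²·12.4² + 2.4²·22² + 1.3²·9.8² + 2·[5.76·12.4·22·0.12 + 3.12·12.4·9.8·0.44 + 3.12·22·9.8·0.50] = 3835.81 + 1383.44 = 5219.24.
Under uncorrelated errors the observed covariances equal the true-score covariances, so only the own-variance terms attenuate.
True-score variance = [2.4²·12.4²·0.72 + 2.4²·22²·0.88 + 1.3²·9.8²·0.59] + 1383.44 = 3186.73 + 1383.44 = 4570.17.
Reliability = 4570.17 / 5219.24 = 0.876.

0.876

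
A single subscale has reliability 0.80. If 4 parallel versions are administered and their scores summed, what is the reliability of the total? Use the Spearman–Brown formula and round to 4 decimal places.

ρ_k = kρ / (1 + (k−1)ρ) = 4·0.80 / (1 + 3·0.80) = 3.200 / 3.400 = 0.9412.

0.9412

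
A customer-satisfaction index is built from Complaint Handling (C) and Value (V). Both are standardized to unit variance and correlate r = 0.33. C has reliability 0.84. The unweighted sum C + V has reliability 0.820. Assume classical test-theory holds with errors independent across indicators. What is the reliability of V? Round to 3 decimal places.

0.681

Var(C+V) = 2 + 2·0.33 = 2.660.
True-score variance = ρ_C + ρ_V + 2·0.33, so 0.820 = (0.84 + ρ_V + 0.66) / 2.660.
ρ_V = 0.820·2.660 − 0.84 − 0.66 = 0.681.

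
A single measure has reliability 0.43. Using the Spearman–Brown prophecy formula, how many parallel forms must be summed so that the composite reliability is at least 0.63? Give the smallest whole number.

k ≥ ρ*(1−ρ₁)/(ρ₁(1−ρ*)) = 0.63·0.57 / (0.43·0.37) = 2.257.
Smallest integer k = 3.

3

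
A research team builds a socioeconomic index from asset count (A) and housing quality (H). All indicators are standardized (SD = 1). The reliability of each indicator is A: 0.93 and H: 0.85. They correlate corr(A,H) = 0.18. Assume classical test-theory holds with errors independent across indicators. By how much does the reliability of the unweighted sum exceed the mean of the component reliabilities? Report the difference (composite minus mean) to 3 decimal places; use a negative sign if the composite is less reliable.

Var(sum) = 2 + 0.36 = 2.36; true-score variance = 1.78 + 0.36 = 2.14; composite reliability = 0.9068.
Mean component reliability = 0.8900.
Difference = 0.9068 − 0.8900 = 0.017.

0.017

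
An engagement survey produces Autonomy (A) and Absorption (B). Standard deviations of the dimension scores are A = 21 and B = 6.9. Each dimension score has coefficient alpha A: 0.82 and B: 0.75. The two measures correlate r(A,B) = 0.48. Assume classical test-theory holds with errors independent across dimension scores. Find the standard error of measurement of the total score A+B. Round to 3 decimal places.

Var(total) = 488.61 + 139.104 = 627.714.
True-score variance = 397.327 + 139.104 = 536.432, so reliability = 0.8546.
Error variance = 627.714 − 536.432 = 91.2825; SEM = √91.2825 = 9.554.

9.554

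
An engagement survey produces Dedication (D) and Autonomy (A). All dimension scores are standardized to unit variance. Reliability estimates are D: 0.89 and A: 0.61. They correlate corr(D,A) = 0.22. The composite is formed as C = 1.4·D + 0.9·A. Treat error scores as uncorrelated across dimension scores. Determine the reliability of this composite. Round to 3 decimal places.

Var(C) = 1.4² + 0.9² + 2·[1.26·0.22] = 2.77 + 0.5544 = 3.3244.
Because errors are independent across components, Cov(Tᵢ,Tⱼ) = Cov(Xᵢ,Xⱼ); the off-diagonal part of the true-score variance is the same as above.
True-score variance = [1.4²·0.89 + 0.9²·0.61] + 0.5544 = 2.2385 + 0.5544 = 2.7929.
Reliability = 2.7929 / 3.3244 = 0.840.

0.840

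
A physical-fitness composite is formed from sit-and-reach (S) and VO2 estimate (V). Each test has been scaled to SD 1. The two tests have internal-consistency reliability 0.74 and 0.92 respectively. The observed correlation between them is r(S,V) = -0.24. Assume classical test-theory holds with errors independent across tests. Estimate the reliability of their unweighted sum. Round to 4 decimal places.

0.7763

Var(S+V) = 2 + 2·[(-0.24)] = 2 − 0.48 = 1.52.
Because errors are independent across components, Cov(Tᵢ,Tⱼ) = Cov(Xᵢ,Xⱼ); the off-diagonal part of the true-score variance is the same as above.
True-score variance = [0.74 + 0.92] − 0.48 = 1.66 − 0.48 = 1.18.
Reliability = 1.18 / 1.52 = 0.7763.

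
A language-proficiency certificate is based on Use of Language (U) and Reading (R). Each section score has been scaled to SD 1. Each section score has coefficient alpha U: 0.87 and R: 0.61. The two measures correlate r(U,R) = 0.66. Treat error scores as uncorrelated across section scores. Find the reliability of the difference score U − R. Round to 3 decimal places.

0.235

Var(U−R) = 1 + 1 − 2·0.66 = 2 − 1.32 = 0.68.
Under uncorrelated errors the observed covariances equal the true-score covariances, so only the own-variance terms attenuate.
True-score variance = [0.87 + 0.61] − 1.32 = 1.48 − 1.32 = 0.16.
Reliability = 0.16 / 0.68 = 0.235.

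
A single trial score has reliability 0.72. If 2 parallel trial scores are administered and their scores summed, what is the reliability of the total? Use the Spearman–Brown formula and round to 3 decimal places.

0.837

ρ_k = kρ / (1 + (k−1)ρ) = 2·0.72 / (1 + 1·0.72) = 1.440 / 1.720 = 0.837.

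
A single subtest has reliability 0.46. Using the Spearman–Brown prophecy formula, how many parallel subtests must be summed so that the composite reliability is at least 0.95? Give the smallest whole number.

23

k ≥ ρ*(1−ρ₁)/(ρ₁(1−ρ*)) = 0.95·0.54 / (0.46·0.05) = 22.304.
Smallest integer k = 23.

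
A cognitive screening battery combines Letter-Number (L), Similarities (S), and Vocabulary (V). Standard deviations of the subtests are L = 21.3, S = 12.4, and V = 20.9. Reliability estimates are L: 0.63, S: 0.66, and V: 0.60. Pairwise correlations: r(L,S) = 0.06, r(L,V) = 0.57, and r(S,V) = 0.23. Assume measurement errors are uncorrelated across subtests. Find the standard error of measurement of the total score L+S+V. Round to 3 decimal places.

19.871

Var(total) = 1044.26 + 658.402 = 1702.66.
True-score variance = 649.392 + 658.402 = 1307.79, so reliability = 0.7681.
Error variance = 1702.66 − 1307.79 = 394.868; SEM = √394.868 = 19.871.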